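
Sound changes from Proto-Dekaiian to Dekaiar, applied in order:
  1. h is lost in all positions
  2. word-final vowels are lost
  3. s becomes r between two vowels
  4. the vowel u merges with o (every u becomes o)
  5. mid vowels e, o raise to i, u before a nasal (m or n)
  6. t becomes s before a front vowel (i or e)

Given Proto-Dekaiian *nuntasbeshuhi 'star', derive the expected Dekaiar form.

Dekaiar: start from *nuntasbeshuhi.
  rule 1 (h-loss): nuntasbeshuhi → nuntasbesui
  rule 2 (apocope): nuntasbesui → nuntasbesu
  rule 3 (rhotacism): nuntasbesu → nuntasberu
  rule 4 (vowel merger): nuntasberu → nontasbero
  rule 5 (pre-nasal raising): nontasbero → nuntasbero
  rule 6: no change — nuntasbero
  ⇒ Dekaiar nuntasbero

nuntasbero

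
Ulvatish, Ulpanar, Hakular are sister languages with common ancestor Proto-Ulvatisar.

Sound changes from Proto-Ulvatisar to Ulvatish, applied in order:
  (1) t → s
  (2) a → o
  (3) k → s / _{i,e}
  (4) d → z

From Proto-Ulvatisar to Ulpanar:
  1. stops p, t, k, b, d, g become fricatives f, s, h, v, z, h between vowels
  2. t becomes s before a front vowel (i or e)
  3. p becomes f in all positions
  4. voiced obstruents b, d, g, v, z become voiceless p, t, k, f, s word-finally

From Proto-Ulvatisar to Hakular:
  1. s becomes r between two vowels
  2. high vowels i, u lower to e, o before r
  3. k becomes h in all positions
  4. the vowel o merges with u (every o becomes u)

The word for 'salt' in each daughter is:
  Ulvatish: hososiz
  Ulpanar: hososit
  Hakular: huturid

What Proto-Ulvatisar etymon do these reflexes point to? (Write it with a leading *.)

Position 5: Ulvatish has s, Ulpanar has s, Hakular has r. Taking the neighbouring segments as reconstructed: Ulvatish s could go back to *t or *k or *s; Ulpanar s could go back to *t or *s; Hakular r could go back to *s or *r — the one source consistent with every daughter is *s.
Position 7: Ulvatish has z, Ulpanar has t, Hakular has d. Hakular preserves d here (none of its changes turn any other segment into d), so the proto-segment is *d.
Position 4: Ulvatish has o, Ulpanar has o, Hakular has u. Ulpanar preserves o here (none of its changes turn any other segment into o), so the proto-segment is *o.
Continuing position by position gives *hotosid; check it forward:
Ulvatish: *hotosid
  hotosid → hososid   [unconditioned shift]
  hososid (rule 2 does not apply)
  hososid (rule 3 does not apply)
  hososid → hososiz   [unconditioned shift]
  giving Ulvatish hososiz.
Ulpanar: *hotosid > hososid > hososit  (by intervocalic lenition, final devoicing)
Hakular: start from *hotosid.
  rule 1 (rhotacism): hotosid → hotorid
  rule 2: no change — hotorid
  rule 3: no change — hotorid
  rule 4 (vowel merger): hotorid → huturid
  ⇒ Hakular huturid
Only *hotosid yields all of Ulvatish hososiz, Ulpanar hososit, Hakular huturid.

*hotosid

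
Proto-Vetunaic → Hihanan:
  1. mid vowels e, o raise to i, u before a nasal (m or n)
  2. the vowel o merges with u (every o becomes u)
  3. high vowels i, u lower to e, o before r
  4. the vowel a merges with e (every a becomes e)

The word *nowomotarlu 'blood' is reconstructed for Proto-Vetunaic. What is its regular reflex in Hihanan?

Hihanan: *nowomotarlu
  nowomotarlu → nowumotarlu   [pre-nasal raising]
  nowumotarlu → nuwumutarlu   [vowel merger]
  nuwumutarlu (rule 3 does not apply)
  nuwumutarlu → nuwumuterlu   [vowel merger]
  giving Hihanan nuwumuterlu.

nuwumuterlu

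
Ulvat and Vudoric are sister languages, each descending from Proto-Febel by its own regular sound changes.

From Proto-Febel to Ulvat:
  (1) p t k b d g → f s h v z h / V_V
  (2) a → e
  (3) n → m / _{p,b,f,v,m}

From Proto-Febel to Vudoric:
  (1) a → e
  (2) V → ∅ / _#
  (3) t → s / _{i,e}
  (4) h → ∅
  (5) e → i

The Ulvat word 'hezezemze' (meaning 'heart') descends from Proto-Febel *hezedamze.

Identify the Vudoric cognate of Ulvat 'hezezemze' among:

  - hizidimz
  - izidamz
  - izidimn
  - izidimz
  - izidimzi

izidimz

Vudoric: *hezedamze
  hezedamze → hezedemze   [vowel merger]
  hezedemze → hezedemz   [apocope]
  hezedemz (rule 3 does not apply)
  hezedemz → ezedemz   [h-loss]
  ezedemz → izidimz   [vowel merger]
  giving Vudoric izidimz.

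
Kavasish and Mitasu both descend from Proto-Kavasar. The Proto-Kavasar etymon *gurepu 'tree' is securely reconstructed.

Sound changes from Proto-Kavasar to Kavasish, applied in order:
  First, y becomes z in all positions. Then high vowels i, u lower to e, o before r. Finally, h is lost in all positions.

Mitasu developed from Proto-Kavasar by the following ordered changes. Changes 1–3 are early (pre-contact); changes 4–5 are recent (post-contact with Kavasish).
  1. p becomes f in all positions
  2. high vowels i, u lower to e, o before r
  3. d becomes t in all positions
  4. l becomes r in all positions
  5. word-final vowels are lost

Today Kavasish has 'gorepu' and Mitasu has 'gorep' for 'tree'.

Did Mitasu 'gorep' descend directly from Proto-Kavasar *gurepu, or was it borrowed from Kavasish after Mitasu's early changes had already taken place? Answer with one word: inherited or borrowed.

borrowed

If inherited, *gurepu would pass through all of Mitasu's changes:
Mitasu: *gurepu > gurefu > gorefu > goref  (by unconditioned shift, pre-rhotic lowering, apocope)
If borrowed from Kavasish 'gorepu' after the early changes, it would undergo only the recent ones:
  rule 4 (unconditioned shift): no change (gorepu)
  rule 5 (apocope): gorepu → gorep
  ⇒ as a loan: gorep
Mitasu 'gorep' matches the loan outcome 'gorep', not the inherited 'goref' — it skipped the early Mitasu changes, so it was borrowed from Kavasish.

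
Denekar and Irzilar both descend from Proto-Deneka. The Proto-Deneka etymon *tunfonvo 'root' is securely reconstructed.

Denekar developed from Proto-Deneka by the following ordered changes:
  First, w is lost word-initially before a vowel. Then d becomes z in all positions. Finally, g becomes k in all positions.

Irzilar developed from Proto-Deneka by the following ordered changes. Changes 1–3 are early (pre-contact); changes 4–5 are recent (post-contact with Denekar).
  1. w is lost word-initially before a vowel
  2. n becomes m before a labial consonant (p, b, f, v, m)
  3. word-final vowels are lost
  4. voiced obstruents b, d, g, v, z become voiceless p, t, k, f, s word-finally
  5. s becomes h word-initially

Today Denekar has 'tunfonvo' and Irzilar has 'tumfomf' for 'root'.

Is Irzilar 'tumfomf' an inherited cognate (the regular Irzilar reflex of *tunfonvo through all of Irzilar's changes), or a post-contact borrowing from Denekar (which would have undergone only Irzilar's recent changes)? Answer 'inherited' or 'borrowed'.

inherited

If inherited, *tunfonvo would pass through all of Irzilar's changes:
Irzilar: *tunfonvo
  tunfonvo (rule 1 does not apply)
  tunfonvo → tumfomvo   [nasal place assimilation]
  tumfomvo → tumfomv   [apocope]
  tumfomv → tumfomf   [final devoicing]
  tumfomf (rule 5 does not apply)
  giving Irzilar tumfomf.
If borrowed from Denekar 'tunfonvo' after the early changes, it would undergo only the recent ones:
  rule 4 (final devoicing): no change (tunfonvo)
  rule 5 (debuccalisation): no change (tunfonvo)
  ⇒ as a loan: tunfonvo
Irzilar 'tumfomf' matches the inherited outcome exactly, so it is an inherited cognate, not a loan.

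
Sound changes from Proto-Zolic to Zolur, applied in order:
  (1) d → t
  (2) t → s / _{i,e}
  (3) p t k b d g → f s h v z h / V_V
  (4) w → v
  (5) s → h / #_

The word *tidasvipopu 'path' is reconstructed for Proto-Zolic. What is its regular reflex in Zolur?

Zolur: *tidasvipopu
  tidasvipopu → titasvipopu   [unconditioned shift]
  titasvipopu → sitasvipopu   [palatalisation]
  sitasvipopu → sisasvifofu   [intervocalic lenition]
  sisasvifofu (rule 4 does not apply)
  sisasvifofu → hisasvifofu   [debuccalisation]
  giving Zolur hisasvifofu.

hisasvifofu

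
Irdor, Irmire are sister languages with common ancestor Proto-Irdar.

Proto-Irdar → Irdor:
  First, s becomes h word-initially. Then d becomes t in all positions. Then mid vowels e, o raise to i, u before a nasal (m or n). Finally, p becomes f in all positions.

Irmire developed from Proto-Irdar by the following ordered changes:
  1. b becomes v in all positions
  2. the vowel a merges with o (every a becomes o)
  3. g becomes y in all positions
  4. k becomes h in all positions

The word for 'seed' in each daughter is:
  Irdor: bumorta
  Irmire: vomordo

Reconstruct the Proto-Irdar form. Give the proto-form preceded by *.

Position 1: Irdor has b, Irmire has v. Irdor preserves b here (none of its changes turn any other segment into b), so the proto-segment is *b.
Position 6: Irdor has t, Irmire has d. Irmire preserves d here (none of its changes turn any other segment into d), so the proto-segment is *d.
Continuing position by position gives *bomorda; check it forward:
Irdor: start from *bomorda.
  rule 1: no change — bomorda
  rule 2 (unconditioned shift): bomorda → bomorta
  rule 3 (pre-nasal raising): bomorta → bumorta
  rule 4: no change — bumorta
  ⇒ Irdor bumorta
Irmire: start from *bomorda.
  rule 1 (unconditioned shift): bomorda → vomorda
  rule 2 (vowel merger): vomorda → vomordo
  rule 3: no change — vomordo
  rule 4: no change — vomordo
  ⇒ Irmire vomordo
No other proto-form is consistent with every reflex, so the reconstruction is *bomorda.

*bomorda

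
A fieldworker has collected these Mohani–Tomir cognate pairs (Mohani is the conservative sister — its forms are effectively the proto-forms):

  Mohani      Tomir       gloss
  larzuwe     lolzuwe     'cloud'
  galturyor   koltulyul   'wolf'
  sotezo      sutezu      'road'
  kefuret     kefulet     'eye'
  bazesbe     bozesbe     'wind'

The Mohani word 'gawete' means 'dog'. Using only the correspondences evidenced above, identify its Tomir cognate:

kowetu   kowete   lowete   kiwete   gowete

kowete

galturyor ~ koltulyul — Mohani g corresponds to Tomir k word-initially before a back vowel.
galturyor ~ koltulyul, bazesbe ~ bozesbe — Mohani a corresponds to Tomir o after a consonant, before a consonant other than r, m, n, p, b, f, v.
Applying these to Mohani 'gawete':
  gawete → kawete   (g→k word-initially before a back vowel)
  kawete → kowete   (a→o after a consonant, before a consonant other than r, m, n, p, b, f, v)
So the Tomir cognate is 'kowete'.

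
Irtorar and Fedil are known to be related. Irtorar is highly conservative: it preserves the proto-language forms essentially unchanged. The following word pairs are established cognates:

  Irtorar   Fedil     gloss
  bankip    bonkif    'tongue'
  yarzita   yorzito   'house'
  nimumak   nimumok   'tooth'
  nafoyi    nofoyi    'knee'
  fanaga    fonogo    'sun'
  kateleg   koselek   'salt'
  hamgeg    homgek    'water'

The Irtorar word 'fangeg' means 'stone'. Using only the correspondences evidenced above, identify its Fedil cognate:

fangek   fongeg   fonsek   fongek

bankip ~ bonkif, fanaga ~ fonogo — Irtorar a corresponds to Fedil o after a consonant, before a nasal.
kateleg ~ koselek, hamgeg ~ homgek — Irtorar g corresponds to Fedil k word-finally.
Applying these to Irtorar 'fangeg':
  fangeg → fongeg   (a→o after a consonant, before a nasal)
  fongeg → fongek   (g→k word-finally)
So the Fedil cognate is 'fongek'.

fongek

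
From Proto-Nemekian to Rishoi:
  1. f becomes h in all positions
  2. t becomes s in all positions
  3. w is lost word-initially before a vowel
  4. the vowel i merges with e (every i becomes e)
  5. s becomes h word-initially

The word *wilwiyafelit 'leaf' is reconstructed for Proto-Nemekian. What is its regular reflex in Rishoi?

Rishoi: start from *wilwiyafelit.
  rule 1 (unconditioned shift): wilwiyafelit → wilwiyahelit
  rule 2 (unconditioned shift): wilwiyahelit → wilwiyahelis
  rule 3 (glide loss): wilwiyahelis → ilwiyahelis
  rule 4 (vowel merger): ilwiyahelis → elweyaheles
  rule 5: no change — elweyaheles
  ⇒ Rishoi elweyaheles

elweyaheles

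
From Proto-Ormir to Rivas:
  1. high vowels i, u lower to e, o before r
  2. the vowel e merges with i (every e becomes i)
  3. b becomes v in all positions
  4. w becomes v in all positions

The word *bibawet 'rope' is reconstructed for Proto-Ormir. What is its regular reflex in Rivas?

Rivas: start from *bibawet.
  rule 1: no change — bibawet
  rule 2 (vowel merger): bibawet → bibawit
  rule 3 (unconditioned shift): bibawit → vivawit
  rule 4 (unconditioned shift): vivawit → vivavit
  ⇒ Rivas vivavit

vivavit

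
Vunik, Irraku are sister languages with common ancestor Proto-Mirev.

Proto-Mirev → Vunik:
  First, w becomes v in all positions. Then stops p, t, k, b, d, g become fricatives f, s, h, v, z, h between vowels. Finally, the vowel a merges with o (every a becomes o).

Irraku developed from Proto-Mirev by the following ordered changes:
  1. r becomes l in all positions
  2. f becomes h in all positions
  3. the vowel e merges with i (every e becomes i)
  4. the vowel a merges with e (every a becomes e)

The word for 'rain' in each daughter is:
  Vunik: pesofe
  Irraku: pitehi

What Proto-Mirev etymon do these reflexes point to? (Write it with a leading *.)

Position 4: Vunik has o, Irraku has e. In Irraku, e can only continue *a, so the proto-segment is *a.
Position 3: Vunik has s, Irraku has t. Irraku preserves t here (none of its changes turn any other segment into t), so the proto-segment is *t.
Verify the candidate proto-form against each daughter:
Vunik: *petafe
  petafe (rule 1 does not apply)
  petafe → pesafe   [intervocalic lenition]
  pesafe → pesofe   [vowel merger]
  giving Vunik pesofe.
Irraku: start from *petafe.
  rule 1: no change — petafe
  rule 2 (unconditioned shift): petafe → petahe
  rule 3 (vowel merger): petahe → pitahi
  rule 4 (vowel merger): pitahi → pitehi
  ⇒ Irraku pitehi
*petafe is the unique common source.

*petafe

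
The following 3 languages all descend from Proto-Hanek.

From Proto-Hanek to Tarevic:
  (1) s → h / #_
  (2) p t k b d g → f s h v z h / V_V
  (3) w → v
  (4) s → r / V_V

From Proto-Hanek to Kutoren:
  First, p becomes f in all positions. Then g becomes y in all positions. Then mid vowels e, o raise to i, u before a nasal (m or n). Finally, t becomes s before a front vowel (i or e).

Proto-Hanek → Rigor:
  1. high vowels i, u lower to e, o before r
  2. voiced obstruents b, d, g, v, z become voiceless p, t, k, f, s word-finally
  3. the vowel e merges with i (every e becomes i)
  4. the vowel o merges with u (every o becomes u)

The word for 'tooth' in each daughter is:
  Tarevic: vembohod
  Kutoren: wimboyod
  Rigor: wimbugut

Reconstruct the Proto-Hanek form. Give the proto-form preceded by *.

*wembogod

Position 5: Tarevic has o, Kutoren has o, Rigor has u. Tarevic preserves o here (none of its changes turn any other segment into o), so the proto-segment is *o.
Position 1: Tarevic has v, Kutoren has w, Rigor has w. Kutoren preserves w here (none of its changes turn any other segment into w), so the proto-segment is *w.
Continuing position by position gives *wembogod; check it forward:
Tarevic: start from *wembogod.
  rule 1: no change — wembogod
  rule 2 (intervocalic lenition): wembogod → wembohod
  rule 3 (unconditioned shift): wembohod → vembohod
  rule 4: no change — vembohod
  ⇒ Tarevic vembohod
Kutoren: *wembogod > wemboyod > wimboyod  (by unconditioned shift, pre-nasal raising)
Rigor: *wembogod
  wembogod (rule 1 does not apply)
  wembogod → wembogot   [final devoicing]
  wembogot → wimbogot   [vowel merger]
  wimbogot → wimbugut   [vowel merger]
  giving Rigor wimbugut.
Only *wembogod yields all of Tarevic vembohod, Kutoren wimboyod, Rigor wimbugut.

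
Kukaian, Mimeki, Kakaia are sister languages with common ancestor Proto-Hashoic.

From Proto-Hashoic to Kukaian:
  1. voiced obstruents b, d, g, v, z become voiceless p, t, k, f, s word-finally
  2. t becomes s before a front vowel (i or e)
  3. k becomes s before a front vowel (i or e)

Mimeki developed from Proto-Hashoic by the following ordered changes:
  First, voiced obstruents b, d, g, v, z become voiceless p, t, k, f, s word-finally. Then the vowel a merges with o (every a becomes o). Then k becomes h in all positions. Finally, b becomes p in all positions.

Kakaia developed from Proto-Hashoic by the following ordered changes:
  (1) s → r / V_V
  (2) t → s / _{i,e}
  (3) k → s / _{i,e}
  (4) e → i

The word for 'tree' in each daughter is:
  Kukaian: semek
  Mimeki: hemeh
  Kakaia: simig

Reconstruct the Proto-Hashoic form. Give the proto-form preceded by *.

*kemeg

Position 2: Kukaian has e, Mimeki has e, Kakaia has i. Kukaian preserves e here (none of its changes turn any other segment into e), so the proto-segment is *e.
Position 4: Kukaian has e, Mimeki has e, Kakaia has i. Kukaian preserves e here (none of its changes turn any other segment into e), so the proto-segment is *e.
Verify the candidate proto-form against each daughter:
Kukaian: *kemeg > kemek > semek  (by final devoicing, palatalisation)
Mimeki: start from *kemeg.
  rule 1 (final devoicing): kemeg → kemek
  rule 2: no change — kemek
  rule 3 (unconditioned shift): kemek → hemeh
  rule 4: no change — hemeh
  ⇒ Mimeki hemeh
Kakaia: *kemeg > semeg > simig  (by palatalisation, vowel merger)
*kemeg is the unique common source.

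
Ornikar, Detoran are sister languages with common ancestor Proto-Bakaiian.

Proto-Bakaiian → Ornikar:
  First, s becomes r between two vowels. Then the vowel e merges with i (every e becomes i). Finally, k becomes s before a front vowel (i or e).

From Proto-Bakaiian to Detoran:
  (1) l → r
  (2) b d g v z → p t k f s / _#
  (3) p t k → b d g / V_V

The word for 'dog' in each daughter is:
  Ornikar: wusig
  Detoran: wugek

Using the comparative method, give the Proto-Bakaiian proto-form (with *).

*wukeg

Position 4: Ornikar has i, Detoran has e. Detoran preserves e here (none of its changes turn any other segment into e), so the proto-segment is *e.
Position 5: Ornikar has g, Detoran has k. Ornikar preserves g here (none of its changes turn any other segment into g), so the proto-segment is *g.
Position 3: Ornikar has s, Detoran has g. Taking the neighbouring segments as reconstructed: Ornikar s can only go back to *k; Detoran g could go back to *k or *g — the one source consistent with every daughter is *k.
Continuing position by position gives *wukeg; check it forward:
Ornikar: *wukeg > wukig > wusig  (by vowel merger, palatalisation)
Detoran: *wukeg > wukek > wugek  (by final devoicing, intervocalic voicing)
*wukeg is the unique common source.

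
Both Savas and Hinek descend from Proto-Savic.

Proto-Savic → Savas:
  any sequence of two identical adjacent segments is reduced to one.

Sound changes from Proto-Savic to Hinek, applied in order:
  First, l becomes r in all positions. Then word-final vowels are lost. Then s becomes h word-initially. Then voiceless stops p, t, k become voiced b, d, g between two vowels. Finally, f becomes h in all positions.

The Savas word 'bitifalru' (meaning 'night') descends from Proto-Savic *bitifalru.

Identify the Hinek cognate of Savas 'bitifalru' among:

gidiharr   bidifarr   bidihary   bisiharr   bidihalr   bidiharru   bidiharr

bidiharr

Hinek: *bitifalru > bitifarru > bitifarr > bidifarr > bidiharr  (by unconditioned shift, apocope, intervocalic voicing, unconditioned shift)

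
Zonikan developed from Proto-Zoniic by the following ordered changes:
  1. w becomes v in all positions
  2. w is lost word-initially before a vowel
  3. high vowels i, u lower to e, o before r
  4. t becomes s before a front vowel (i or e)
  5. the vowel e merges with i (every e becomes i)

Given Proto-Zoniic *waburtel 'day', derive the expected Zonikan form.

vaborsil

Zonikan: start from *waburtel.
  rule 1 (unconditioned shift): waburtel → vaburtel
  rule 2: no change — vaburtel
  rule 3 (pre-rhotic lowering): vaburtel → vabortel
  rule 4 (palatalisation): vabortel → vaborsel
  rule 5 (vowel merger): vaborsel → vaborsil
  ⇒ Zonikan vaborsil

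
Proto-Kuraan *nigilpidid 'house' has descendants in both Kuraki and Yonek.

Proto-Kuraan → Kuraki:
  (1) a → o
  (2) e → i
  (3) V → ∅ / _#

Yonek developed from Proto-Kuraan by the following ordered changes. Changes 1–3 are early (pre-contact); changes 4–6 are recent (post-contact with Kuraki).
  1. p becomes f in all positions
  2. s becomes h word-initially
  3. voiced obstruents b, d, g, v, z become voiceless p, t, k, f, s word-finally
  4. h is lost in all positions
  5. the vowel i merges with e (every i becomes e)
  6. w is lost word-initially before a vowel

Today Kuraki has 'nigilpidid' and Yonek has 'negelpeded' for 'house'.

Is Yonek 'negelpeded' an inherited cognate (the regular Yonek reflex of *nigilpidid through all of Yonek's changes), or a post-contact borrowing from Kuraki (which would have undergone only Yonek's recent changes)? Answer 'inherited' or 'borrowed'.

borrowed

If inherited, *nigilpidid would pass through all of Yonek's changes:
Yonek: *nigilpidid
  nigilpidid → nigilfidid   [unconditioned shift]
  nigilfidid (rule 2 does not apply)
  nigilfidid → nigilfidit   [final devoicing]
  nigilfidit (rule 4 does not apply)
  nigilfidit → negelfedet   [vowel merger]
  negelfedet (rule 6 does not apply)
  giving Yonek negelfedet.
If borrowed from Kuraki 'nigilpidid' after the early changes, it would undergo only the recent ones:
  rule 4 (h-loss): no change (nigilpidid)
  rule 5 (vowel merger): nigilpidid → negelpeded
  rule 6 (glide loss): no change (negelpeded)
  ⇒ as a loan: negelpeded
Yonek 'negelpeded' matches the loan outcome 'negelpeded', not the inherited 'negelfedet' — it skipped the early Yonek changes, so it was borrowed from Kuraki.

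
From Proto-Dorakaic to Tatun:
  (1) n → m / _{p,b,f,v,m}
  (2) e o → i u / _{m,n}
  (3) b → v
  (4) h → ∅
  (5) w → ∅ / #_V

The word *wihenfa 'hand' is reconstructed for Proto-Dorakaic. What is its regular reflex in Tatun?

Tatun: *wihenfa
  wihenfa → wihemfa   [nasal place assimilation]
  wihemfa → wihimfa   [pre-nasal raising]
  wihimfa (rule 3 does not apply)
  wihimfa → wiimfa   [h-loss]
  wiimfa → iimfa   [glide loss]
  giving Tatun iimfa.

iimfa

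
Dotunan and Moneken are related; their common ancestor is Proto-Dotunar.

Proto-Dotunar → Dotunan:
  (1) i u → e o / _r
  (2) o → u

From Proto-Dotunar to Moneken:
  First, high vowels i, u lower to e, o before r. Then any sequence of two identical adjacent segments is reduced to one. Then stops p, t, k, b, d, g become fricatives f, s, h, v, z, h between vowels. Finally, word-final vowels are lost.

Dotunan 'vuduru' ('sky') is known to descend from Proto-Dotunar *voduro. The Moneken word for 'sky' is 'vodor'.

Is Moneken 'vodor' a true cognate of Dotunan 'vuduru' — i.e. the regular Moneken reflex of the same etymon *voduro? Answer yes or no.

Derive the expected Moneken reflex of *voduro:
Moneken: start from *voduro.
  rule 1 (pre-rhotic lowering): voduro → vodoro
  rule 2: no change — vodoro
  rule 3 (intervocalic lenition): vodoro → vozoro
  rule 4 (apocope): vozoro → vozor
  ⇒ Moneken vozor
The regular Moneken reflex would be 'vozor', but the attested form is 'vodor'. The correspondence is irregular, so they are not cognates (the Moneken form has a different source).

no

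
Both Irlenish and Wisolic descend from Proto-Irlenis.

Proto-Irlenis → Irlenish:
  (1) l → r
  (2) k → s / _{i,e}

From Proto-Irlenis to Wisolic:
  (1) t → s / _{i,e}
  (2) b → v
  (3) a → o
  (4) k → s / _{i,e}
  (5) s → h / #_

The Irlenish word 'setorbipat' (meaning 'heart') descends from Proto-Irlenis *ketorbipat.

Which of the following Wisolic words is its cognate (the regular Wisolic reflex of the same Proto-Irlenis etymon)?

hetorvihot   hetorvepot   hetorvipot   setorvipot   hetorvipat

hetorvipot

Wisolic: start from *ketorbipat.
  rule 1: no change — ketorbipat
  rule 2 (unconditioned shift): ketorbipat → ketorvipat
  rule 3 (vowel merger): ketorvipat → ketorvipot
  rule 4 (palatalisation): ketorvipot → setorvipot
  rule 5 (debuccalisation): setorvipot → hetorvipot
  ⇒ Wisolic hetorvipot
Among the options, 'hetorvipot' alone shows every Wisolic change applied in order.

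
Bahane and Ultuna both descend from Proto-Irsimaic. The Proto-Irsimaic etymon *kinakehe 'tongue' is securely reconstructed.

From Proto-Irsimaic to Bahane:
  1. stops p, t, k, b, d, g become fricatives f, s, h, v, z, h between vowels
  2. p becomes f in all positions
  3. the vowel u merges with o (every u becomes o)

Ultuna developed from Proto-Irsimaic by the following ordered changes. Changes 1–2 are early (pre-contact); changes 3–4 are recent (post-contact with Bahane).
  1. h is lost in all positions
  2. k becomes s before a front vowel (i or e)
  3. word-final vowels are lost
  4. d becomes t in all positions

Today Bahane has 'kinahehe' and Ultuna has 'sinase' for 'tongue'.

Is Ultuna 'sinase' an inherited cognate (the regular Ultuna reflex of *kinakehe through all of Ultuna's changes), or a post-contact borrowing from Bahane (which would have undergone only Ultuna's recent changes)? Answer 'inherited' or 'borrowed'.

inherited

If inherited, *kinakehe would pass through all of Ultuna's changes:
Ultuna: start from *kinakehe.
  rule 1 (h-loss): kinakehe → kinakee
  rule 2 (palatalisation): kinakee → sinasee
  rule 3 (apocope): sinasee → sinase
  rule 4: no change — sinase
  ⇒ Ultuna sinase
If borrowed from Bahane 'kinahehe' after the early changes, it would undergo only the recent ones:
  rule 3 (apocope): kinahehe → kinaheh
  rule 4 (unconditioned shift): no change (kinaheh)
  ⇒ as a loan: kinaheh
Ultuna 'sinase' matches the inherited outcome exactly, so it is an inherited cognate, not a loan.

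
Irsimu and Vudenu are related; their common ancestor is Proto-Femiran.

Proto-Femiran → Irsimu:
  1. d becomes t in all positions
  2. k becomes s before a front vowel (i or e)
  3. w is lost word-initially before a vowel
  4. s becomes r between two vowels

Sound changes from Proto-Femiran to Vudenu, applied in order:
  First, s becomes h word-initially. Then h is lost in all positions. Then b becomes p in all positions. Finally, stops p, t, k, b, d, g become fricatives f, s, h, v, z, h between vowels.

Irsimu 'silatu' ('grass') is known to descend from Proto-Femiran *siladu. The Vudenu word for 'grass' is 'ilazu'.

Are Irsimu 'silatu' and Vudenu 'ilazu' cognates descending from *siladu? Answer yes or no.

yes

Derive the expected Vudenu reflex of *siladu:
Vudenu: *siladu
  siladu → hiladu   [debuccalisation]
  hiladu → iladu   [h-loss]
  iladu (rule 3 does not apply)
  iladu → ilazu   [intervocalic lenition]
  giving Vudenu ilazu.
Vudenu 'ilazu' matches the regular reflex exactly, so the pair is cognate.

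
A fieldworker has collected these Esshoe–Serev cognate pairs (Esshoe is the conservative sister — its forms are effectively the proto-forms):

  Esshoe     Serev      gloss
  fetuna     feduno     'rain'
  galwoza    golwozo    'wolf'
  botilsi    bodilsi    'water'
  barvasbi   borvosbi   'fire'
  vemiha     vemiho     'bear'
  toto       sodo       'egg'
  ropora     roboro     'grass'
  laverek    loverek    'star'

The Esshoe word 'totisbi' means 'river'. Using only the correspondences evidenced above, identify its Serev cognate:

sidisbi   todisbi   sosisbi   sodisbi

sodisbi

toto ~ sodo — Esshoe t corresponds to Serev s word-initially before a back vowel.
botilsi ~ bodilsi — Esshoe t corresponds to Serev d between vowels (before a front vowel).
Applying these to Esshoe 'totisbi':
  totisbi → sotisbi   (t→s word-initially before a back vowel)
  sotisbi → sodisbi   (t→d between vowels (before a front vowel))
So the Serev cognate is 'sodisbi'.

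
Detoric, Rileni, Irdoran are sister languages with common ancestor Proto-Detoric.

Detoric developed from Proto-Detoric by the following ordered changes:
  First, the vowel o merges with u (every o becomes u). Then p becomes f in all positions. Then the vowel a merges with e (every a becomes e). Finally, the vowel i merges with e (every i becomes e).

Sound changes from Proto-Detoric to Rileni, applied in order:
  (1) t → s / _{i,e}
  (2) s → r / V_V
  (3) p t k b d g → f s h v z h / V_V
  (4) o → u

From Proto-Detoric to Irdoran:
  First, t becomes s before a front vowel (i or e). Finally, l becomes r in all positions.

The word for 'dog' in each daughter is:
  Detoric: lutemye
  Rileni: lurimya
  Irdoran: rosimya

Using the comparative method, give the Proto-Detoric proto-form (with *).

*lotimya

Position 4: Detoric has e, Rileni has i, Irdoran has i. Rileni preserves i here (none of its changes turn any other segment into i), so the proto-segment is *i.
Position 7: Detoric has e, Rileni has a, Irdoran has a. Rileni preserves a here (none of its changes turn any other segment into a), so the proto-segment is *a.
Position 1: Detoric has l, Rileni has l, Irdoran has r. Detoric preserves l here (none of its changes turn any other segment into l), so the proto-segment is *l.
Continuing position by position gives *lotimya; check it forward:
Detoric: *lotimya > lutimya > lutimye > lutemye  (by vowel merger, vowel merger, vowel merger)
Rileni: *lotimya > losimya > lorimya > lurimya  (by palatalisation, rhotacism, vowel merger)
Irdoran: start from *lotimya.
  rule 1 (palatalisation): lotimya → losimya
  rule 2 (unconditioned shift): losimya → rosimya
  ⇒ Irdoran rosimya
No other proto-form is consistent with every reflex, so the reconstruction is *lotimya.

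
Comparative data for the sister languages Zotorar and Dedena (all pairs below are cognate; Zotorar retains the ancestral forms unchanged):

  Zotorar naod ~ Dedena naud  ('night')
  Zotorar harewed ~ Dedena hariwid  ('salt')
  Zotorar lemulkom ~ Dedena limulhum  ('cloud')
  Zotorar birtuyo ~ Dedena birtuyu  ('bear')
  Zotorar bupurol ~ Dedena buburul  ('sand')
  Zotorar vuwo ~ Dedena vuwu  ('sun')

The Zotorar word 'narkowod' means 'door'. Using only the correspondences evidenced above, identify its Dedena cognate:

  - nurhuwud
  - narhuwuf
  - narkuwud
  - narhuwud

lemulkom ~ limulhum — Zotorar k corresponds to Dedena h after a consonant, before a back vowel.
bupurol ~ buburul — Zotorar o corresponds to Dedena u after a consonant, before a consonant other than r, m, n, p, b, f, v.
Applying these to Zotorar 'narkowod':
  narkowod → narhowod   (k→h after a consonant, before a back vowel)
  narhowod → narhuwod   (o→u after a consonant, before a consonant other than r, m, n, p, b, f, v)
  narhuwod → narhuwud   (o→u after a consonant, before a consonant other than r, m, n, p, b, f, v)
So the Dedena cognate is 'narhuwud'.

narhuwud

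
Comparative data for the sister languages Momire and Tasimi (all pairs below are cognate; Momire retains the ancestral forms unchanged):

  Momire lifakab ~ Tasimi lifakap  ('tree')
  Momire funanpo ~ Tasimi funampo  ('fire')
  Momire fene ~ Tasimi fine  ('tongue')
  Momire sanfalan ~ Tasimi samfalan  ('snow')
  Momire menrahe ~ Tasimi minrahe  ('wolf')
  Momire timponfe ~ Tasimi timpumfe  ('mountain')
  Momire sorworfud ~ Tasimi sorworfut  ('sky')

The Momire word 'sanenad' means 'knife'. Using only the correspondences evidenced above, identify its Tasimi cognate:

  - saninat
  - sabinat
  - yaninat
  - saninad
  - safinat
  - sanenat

fene ~ fine, menrahe ~ minrahe — Momire e corresponds to Tasimi i after a consonant, before a nasal.
sorworfud ~ sorworfut — Momire d corresponds to Tasimi t word-finally.
Applying these to Momire 'sanenad':
  sanenad → saninad   (e→i after a consonant, before a nasal)
  saninad → saninat   (d→t word-finally)
So the Tasimi cognate is 'saninat'.

saninat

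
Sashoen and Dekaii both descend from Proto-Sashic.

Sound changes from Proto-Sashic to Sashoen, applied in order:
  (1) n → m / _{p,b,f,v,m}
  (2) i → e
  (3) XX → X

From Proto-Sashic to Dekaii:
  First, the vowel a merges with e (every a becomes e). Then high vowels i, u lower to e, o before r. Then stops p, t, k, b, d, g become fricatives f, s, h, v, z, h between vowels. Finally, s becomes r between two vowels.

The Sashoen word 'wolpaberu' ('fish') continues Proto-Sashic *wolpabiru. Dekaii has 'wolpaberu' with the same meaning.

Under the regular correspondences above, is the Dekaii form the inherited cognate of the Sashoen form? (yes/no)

Derive the expected Dekaii reflex of *wolpabiru:
Dekaii: *wolpabiru
  wolpabiru → wolpebiru   [vowel merger]
  wolpebiru → wolpeberu   [pre-rhotic lowering]
  wolpeberu → wolpeveru   [intervocalic lenition]
  wolpeveru (rule 4 does not apply)
  giving Dekaii wolpeveru.
The regular Dekaii reflex would be 'wolpeveru', but the attested form is 'wolpaberu'. The correspondence is irregular, so they are not cognates (the Dekaii form has a different source).

no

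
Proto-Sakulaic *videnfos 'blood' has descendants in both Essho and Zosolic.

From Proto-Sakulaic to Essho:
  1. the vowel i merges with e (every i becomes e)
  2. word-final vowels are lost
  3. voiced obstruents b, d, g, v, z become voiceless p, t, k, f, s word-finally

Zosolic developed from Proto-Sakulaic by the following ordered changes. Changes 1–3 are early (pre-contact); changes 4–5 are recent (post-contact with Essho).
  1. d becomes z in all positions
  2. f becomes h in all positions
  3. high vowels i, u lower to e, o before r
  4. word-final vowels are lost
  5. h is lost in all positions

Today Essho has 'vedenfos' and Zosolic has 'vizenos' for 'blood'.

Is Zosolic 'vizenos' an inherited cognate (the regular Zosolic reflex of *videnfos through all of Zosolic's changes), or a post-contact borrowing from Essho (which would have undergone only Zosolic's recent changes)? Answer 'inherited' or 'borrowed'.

If inherited, *videnfos would pass through all of Zosolic's changes:
Zosolic: *videnfos
  videnfos → vizenfos   [unconditioned shift]
  vizenfos → vizenhos   [unconditioned shift]
  vizenhos (rule 3 does not apply)
  vizenhos (rule 4 does not apply)
  vizenhos → vizenos   [h-loss]
  giving Zosolic vizenos.
If borrowed from Essho 'vedenfos' after the early changes, it would undergo only the recent ones:
  rule 4 (apocope): no change (vedenfos)
  rule 5 (h-loss): no change (vedenfos)
  ⇒ as a loan: vedenfos
Zosolic 'vizenos' matches the inherited outcome exactly, so it is an inherited cognate, not a loan.

inherited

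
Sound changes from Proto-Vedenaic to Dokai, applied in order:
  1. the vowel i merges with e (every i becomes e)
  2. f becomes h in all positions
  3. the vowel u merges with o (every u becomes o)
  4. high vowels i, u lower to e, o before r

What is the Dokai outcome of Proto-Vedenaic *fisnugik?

hesnogek

Dokai: start from *fisnugik.
  rule 1 (vowel merger): fisnugik → fesnugek
  rule 2 (unconditioned shift): fesnugek → hesnugek
  rule 3 (vowel merger): hesnugek → hesnogek
  rule 4: no change — hesnogek
  ⇒ Dokai hesnogek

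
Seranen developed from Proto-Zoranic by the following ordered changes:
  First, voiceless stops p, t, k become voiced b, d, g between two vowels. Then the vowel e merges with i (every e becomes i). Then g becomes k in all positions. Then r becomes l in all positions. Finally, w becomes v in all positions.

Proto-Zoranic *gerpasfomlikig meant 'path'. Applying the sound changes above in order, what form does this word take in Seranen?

Seranen: start from *gerpasfomlikig.
  rule 1 (intervocalic voicing): gerpasfomlikig → gerpasfomligig
  rule 2 (vowel merger): gerpasfomligig → girpasfomligig
  rule 3 (unconditioned shift): girpasfomligig → kirpasfomlikik
  rule 4 (unconditioned shift): kirpasfomlikik → kilpasfomlikik
  rule 5: no change — kilpasfomlikik
  ⇒ Seranen kilpasfomlikik

kilpasfomlikik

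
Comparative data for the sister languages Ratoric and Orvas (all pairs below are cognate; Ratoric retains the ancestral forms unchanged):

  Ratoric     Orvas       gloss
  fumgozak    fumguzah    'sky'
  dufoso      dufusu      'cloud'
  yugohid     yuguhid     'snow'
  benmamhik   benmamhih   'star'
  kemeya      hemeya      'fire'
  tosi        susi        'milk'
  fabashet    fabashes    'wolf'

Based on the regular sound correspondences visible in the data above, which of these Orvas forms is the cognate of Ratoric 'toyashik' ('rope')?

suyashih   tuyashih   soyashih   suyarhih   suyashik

tosi ~ susi — Ratoric t corresponds to Orvas s word-initially before a back vowel.
fumgozak ~ fumguzah, dufoso ~ dufusu — Ratoric o corresponds to Orvas u after a consonant, before a consonant other than r, m, n, p, b, f, v.
fumgozak ~ fumguzah, benmamhik ~ benmamhih — Ratoric k corresponds to Orvas h word-finally.
Applying these to Ratoric 'toyashik':
  toyashik → soyashik   (t→s word-initially before a back vowel)
  soyashik → suyashik   (o→u after a consonant, before a consonant other than r, m, n, p, b, f, v)
  suyashik → suyashih   (k→h word-finally)
So the Orvas cognate is 'suyashih'.

suyashih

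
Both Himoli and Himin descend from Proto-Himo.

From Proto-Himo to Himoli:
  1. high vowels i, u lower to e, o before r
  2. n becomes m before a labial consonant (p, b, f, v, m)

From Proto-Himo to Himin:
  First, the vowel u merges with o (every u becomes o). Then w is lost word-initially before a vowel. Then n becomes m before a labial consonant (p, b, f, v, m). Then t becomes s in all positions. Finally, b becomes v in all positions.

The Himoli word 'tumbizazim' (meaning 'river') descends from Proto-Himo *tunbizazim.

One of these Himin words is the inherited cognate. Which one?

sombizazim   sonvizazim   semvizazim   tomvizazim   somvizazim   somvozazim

Himin: start from *tunbizazim.
  rule 1 (vowel merger): tunbizazim → tonbizazim
  rule 2: no change — tonbizazim
  rule 3 (nasal place assimilation): tonbizazim → tombizazim
  rule 4 (unconditioned shift): tombizazim → sombizazim
  rule 5 (unconditioned shift): sombizazim → somvizazim
  ⇒ Himin somvizazim
Only 'somvizazim' matches the regular Himin development of *tunbizazim.

somvizazim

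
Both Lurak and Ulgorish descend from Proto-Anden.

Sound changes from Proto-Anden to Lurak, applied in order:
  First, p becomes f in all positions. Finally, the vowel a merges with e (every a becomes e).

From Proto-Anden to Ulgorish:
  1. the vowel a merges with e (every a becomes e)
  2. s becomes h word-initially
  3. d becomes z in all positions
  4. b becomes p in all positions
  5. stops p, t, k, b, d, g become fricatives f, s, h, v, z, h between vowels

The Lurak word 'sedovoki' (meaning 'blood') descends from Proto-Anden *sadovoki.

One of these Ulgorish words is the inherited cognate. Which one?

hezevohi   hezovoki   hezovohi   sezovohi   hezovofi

Ulgorish: *sadovoki > sedovoki > hedovoki > hezovoki > hezovohi  (by vowel merger, debuccalisation, unconditioned shift, intervocalic lenition)
Among the options, 'hezovohi' alone shows every Ulgorish change applied in order.

hezovohi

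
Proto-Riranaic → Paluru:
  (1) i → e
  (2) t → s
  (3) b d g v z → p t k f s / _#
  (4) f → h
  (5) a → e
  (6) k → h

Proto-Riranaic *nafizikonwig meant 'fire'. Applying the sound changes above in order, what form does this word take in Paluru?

Paluru: *nafizikonwig
  nafizikonwig → nafezekonweg   [vowel merger]
  nafezekonweg (rule 2 does not apply)
  nafezekonweg → nafezekonwek   [final devoicing]
  nafezekonwek → nahezekonwek   [unconditioned shift]
  nahezekonwek → nehezekonwek   [vowel merger]
  nehezekonwek → nehezehonweh   [unconditioned shift]
  giving Paluru nehezehonweh.

nehezehonweh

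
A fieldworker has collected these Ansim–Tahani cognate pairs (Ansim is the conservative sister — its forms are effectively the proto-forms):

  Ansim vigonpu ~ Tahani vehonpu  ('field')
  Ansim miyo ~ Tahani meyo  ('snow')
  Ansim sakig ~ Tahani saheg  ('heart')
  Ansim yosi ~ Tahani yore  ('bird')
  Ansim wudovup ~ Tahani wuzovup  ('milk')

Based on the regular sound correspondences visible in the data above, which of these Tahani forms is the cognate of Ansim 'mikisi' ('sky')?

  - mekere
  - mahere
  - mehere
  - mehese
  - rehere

vigonpu ~ vehonpu, miyo ~ meyo — Ansim i corresponds to Tahani e after a consonant, before a consonant other than r, m, n, p, b, f, v.
sakig ~ saheg — Ansim k corresponds to Tahani h between vowels (before a front vowel).
yosi ~ yore — Ansim s corresponds to Tahani r between vowels (before a front vowel).
yosi ~ yore — Ansim i corresponds to Tahani e word-finally.
Applying these to Ansim 'mikisi':
  mikisi → mekisi   (i→e after a consonant, before a consonant other than r, m, n, p, b, f, v)
  mekisi → mehisi   (k→h between vowels (before a front vowel))
  mehisi → mehesi   (i→e after a consonant, before a consonant other than r, m, n, p, b, f, v)
  mehesi → meheri   (s→r between vowels (before a front vowel))
  meheri → mehere   (i→e word-finally)
So the Tahani cognate is 'mehere'.

mehere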